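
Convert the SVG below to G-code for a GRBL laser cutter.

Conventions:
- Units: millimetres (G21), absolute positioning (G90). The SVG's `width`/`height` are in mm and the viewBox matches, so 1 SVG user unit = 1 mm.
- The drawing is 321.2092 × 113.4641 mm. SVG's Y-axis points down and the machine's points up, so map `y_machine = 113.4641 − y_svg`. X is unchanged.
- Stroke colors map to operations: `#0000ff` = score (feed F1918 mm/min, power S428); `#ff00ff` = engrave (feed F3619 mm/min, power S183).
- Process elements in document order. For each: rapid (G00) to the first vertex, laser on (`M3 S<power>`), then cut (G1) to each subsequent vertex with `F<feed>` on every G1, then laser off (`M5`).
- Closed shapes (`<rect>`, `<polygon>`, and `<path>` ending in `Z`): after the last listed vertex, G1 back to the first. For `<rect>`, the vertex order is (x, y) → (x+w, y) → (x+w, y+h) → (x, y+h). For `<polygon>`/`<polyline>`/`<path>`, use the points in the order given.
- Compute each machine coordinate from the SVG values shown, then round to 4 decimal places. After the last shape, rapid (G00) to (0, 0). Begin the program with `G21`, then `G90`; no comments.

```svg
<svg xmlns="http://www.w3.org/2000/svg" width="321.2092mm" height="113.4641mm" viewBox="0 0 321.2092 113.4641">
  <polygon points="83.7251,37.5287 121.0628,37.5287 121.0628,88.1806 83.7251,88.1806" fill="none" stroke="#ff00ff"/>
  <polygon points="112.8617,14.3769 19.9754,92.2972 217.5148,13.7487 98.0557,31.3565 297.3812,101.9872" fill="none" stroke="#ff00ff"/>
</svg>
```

G21
G90
G00 X83.7251 Y75.9354
M3 S183
G1 X121.0628 Y75.9354 F3619
G1 X121.0628 Y25.2835 F3619
G1 X83.7251 Y25.2835 F3619
G1 X83.7251 Y75.9354 F3619
M5
G00 X112.8617 Y99.0872
M3 S183
G1 X19.9754 Y21.1669 F3619
G1 X217.5148 Y99.7154 F3619
G1 X98.0557 Y82.1076 F3619
G1 X297.3812 Y11.4769 F3619
G1 X112.8617 Y99.0872 F3619
M5
G00 X0.0000 Y0.0000

viewBox `0 0 321.2092 113.4641` with mm width/height → 1 unit = 1 mm. Flip: y_m = 113.4641 − y_svg.

**Shape 1** — `<polygon>` rectangle, stroke `#ff00ff` → engrave (S183, F3619). Machine vertices: (83.7251,75.9354) → (121.0628,75.9354) → (121.0628,25.2835) → (83.7251,25.2835) → (83.7251,75.9354). Closed: final G1 returns to the first vertex.

**Shape 2** — `<polygon>` closed polygon, stroke `#ff00ff` → engrave (S183, F3619). Machine vertices: (112.8617,99.0872) → (19.9754,21.1669) → (217.5148,99.7154) → (98.0557,82.1076) → (297.3812,11.4769) → (112.8617,99.0872). Closed: final G1 returns to the first vertex.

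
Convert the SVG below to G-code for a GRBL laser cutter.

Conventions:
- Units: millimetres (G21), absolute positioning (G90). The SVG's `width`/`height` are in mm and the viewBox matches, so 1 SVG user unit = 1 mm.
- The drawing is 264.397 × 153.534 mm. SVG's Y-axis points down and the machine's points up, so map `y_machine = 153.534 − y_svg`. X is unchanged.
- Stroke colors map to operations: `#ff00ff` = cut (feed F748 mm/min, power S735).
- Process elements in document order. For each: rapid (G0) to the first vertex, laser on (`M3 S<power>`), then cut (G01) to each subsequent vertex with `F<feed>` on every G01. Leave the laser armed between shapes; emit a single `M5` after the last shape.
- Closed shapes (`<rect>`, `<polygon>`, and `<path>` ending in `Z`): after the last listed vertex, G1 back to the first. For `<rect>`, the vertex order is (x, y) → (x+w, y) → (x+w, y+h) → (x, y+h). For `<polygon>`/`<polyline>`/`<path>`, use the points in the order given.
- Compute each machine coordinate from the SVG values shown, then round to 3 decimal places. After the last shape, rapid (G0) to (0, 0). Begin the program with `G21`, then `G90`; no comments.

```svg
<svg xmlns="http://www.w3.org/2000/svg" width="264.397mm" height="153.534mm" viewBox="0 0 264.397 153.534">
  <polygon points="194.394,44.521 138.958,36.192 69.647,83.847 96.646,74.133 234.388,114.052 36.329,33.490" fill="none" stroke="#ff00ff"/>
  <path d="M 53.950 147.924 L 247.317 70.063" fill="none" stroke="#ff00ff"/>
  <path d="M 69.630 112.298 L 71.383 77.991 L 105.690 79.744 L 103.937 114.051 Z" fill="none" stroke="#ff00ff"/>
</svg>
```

G21
G90
G0 X194.394 Y109.013
M3 S735
G01 X138.958 Y117.342 F748
G01 X69.647 Y69.687 F748
G01 X96.646 Y79.401 F748
G01 X234.388 Y39.482 F748
G01 X36.329 Y120.044 F748
G01 X194.394 Y109.013 F748
G0 X53.950 Y5.610
M3 S735
G01 X247.317 Y83.471 F748
G0 X69.630 Y41.236
M3 S735
G01 X71.383 Y75.543 F748
G01 X105.690 Y73.790 F748
G01 X103.937 Y39.483 F748
G01 X69.630 Y41.236 F748
M5
G0 X0.000 Y0.000

viewBox `0 0 264.397 153.534` with mm width/height → 1 unit = 1 mm. Flip: y_m = 153.534 − y_svg.

**Shape 1** — `<polygon>` closed polygon, stroke `#ff00ff` → cut (S735, F748). Machine vertices: (194.394,109.013) → (138.958,117.342) → (69.647,69.687) → (96.646,79.401) → (234.388,39.482) → (36.329,120.044) → (194.394,109.013). Closed: final G1 returns to the first vertex.

**Shape 2** — `<path>` line segment, stroke `#ff00ff` → cut (S735, F748). Machine vertices: (53.950,5.610) → (247.317,83.471). Open path.

**Shape 3** — `<path>` regular polygon, stroke `#ff00ff` → cut (S735, F748). Machine vertices: (69.630,41.236) → (71.383,75.543) → (105.690,73.790) → (103.937,39.483) → (69.630,41.236). Closed: final G1 returns to the first vertex.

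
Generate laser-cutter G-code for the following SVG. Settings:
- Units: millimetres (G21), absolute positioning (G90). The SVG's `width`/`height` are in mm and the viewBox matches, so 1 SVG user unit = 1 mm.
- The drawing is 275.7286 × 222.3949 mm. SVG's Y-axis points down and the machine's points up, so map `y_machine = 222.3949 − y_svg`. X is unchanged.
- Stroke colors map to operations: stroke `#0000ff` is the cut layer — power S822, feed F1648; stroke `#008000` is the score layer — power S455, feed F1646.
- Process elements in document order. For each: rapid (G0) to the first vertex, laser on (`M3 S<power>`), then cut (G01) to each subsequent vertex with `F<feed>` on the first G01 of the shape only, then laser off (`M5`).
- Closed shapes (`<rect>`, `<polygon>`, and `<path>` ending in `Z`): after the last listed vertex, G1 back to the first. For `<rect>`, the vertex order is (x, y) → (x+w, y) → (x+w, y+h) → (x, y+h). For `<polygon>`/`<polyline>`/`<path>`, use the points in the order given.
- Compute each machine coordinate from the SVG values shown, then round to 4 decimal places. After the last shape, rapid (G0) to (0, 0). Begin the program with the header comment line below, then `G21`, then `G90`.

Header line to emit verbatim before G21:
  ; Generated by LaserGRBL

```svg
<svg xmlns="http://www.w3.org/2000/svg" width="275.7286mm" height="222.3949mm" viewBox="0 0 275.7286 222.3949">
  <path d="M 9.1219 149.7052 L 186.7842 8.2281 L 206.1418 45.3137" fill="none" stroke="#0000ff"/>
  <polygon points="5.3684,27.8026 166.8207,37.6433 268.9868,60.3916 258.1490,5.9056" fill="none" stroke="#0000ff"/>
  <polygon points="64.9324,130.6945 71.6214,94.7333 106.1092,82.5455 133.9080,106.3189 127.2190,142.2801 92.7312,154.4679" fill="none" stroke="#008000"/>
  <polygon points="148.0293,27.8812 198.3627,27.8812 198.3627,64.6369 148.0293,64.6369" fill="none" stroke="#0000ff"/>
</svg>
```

viewBox `0 0 275.7286 222.3949` with mm width/height → 1 unit = 1 mm. Flip: y_m = 222.3949 − y_svg.

**Shape 1** — `<path>` open polyline, stroke `#0000ff` → cut (S822, F1648). Machine vertices: (9.1219,72.6897) → (186.7842,214.1668) → (206.1418,177.0812). Open path.

**Shape 2** — `<polygon>` closed polygon, stroke `#0000ff` → cut (S822, F1648). Machine vertices: (5.3684,194.5923) → (166.8207,184.7516) → (268.9868,162.0033) → (258.1490,216.4893) → (5.3684,194.5923). Closed: final G1 returns to the first vertex.

**Shape 3** — `<polygon>` regular polygon, stroke `#008000` → score (S455, F1646). Machine vertices: (64.9324,91.7004) → (71.6214,127.6616) → (106.1092,139.8494) → (133.9080,116.0760) → (127.2190,80.1148) → (92.7312,67.9270) → (64.9324,91.7004). Closed: final G1 returns to the first vertex.

**Shape 4** — `<polygon>` rectangle, stroke `#0000ff` → cut (S822, F1648). Machine vertices: (148.0293,194.5137) → (198.3627,194.5137) → (198.3627,157.7580) → (148.0293,157.7580) → (148.0293,194.5137). Closed: final G1 returns to the first vertex.

; Generated by LaserGRBL
G21
G90
G0 X9.1219 Y72.6897
M3 S822
G01 X186.7842 Y214.1668 F1648
G01 X206.1418 Y177.0812
M5
G0 X5.3684 Y194.5923
M3 S822
G01 X166.8207 Y184.7516 F1648
G01 X268.9868 Y162.0033
G01 X258.1490 Y216.4893
G01 X5.3684 Y194.5923
M5
G0 X64.9324 Y91.7004
M3 S455
G01 X71.6214 Y127.6616 F1646
G01 X106.1092 Y139.8494
G01 X133.9080 Y116.0760
G01 X127.2190 Y80.1148
G01 X92.7312 Y67.9270
G01 X64.9324 Y91.7004
M5
G0 X148.0293 Y194.5137
M3 S822
G01 X198.3627 Y194.5137 F1648
G01 X198.3627 Y157.7580
G01 X148.0293 Y157.7580
G01 X148.0293 Y194.5137
M5
G0 X0.0000 Y0.0000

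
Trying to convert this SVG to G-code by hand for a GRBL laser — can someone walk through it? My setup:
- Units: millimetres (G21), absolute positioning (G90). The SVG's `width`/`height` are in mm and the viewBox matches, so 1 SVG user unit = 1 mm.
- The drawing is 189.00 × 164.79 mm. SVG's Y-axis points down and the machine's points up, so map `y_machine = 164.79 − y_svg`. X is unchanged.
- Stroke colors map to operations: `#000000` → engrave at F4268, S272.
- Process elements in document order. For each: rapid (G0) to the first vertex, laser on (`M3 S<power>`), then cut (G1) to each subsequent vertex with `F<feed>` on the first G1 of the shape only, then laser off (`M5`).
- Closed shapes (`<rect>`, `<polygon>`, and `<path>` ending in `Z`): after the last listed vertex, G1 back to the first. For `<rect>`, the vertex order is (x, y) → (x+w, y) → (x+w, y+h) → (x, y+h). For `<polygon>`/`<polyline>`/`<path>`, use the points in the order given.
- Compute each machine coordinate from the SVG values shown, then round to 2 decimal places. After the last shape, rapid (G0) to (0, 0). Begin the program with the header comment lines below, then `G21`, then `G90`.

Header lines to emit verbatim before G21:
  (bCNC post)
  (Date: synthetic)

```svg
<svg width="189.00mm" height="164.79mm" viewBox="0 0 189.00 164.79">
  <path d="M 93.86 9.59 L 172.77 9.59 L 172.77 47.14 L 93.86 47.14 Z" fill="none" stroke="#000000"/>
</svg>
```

(bCNC post)
(Date: synthetic)
G21
G90
G0 X93.86 Y155.20
M3 S272
G1 X172.77 Y155.20 F4268
G1 X172.77 Y117.65
G1 X93.86 Y117.65
G1 X93.86 Y155.20
M5
G0 X0.00 Y0.00

Since the viewBox matches the mm dimensions, user units are millimetres directly. The only transform is the Y-flip y_m = 164.79 − y_svg.

Shape 1 is a rectangle drawn with `<path>`. Its stroke #000000 means engrave at S272, F4268. After flipping Y the toolpath is (93.86,155.20) → (172.77,155.20) → (172.77,117.65) → (93.86,117.65) → (93.86,155.20), returning to the start.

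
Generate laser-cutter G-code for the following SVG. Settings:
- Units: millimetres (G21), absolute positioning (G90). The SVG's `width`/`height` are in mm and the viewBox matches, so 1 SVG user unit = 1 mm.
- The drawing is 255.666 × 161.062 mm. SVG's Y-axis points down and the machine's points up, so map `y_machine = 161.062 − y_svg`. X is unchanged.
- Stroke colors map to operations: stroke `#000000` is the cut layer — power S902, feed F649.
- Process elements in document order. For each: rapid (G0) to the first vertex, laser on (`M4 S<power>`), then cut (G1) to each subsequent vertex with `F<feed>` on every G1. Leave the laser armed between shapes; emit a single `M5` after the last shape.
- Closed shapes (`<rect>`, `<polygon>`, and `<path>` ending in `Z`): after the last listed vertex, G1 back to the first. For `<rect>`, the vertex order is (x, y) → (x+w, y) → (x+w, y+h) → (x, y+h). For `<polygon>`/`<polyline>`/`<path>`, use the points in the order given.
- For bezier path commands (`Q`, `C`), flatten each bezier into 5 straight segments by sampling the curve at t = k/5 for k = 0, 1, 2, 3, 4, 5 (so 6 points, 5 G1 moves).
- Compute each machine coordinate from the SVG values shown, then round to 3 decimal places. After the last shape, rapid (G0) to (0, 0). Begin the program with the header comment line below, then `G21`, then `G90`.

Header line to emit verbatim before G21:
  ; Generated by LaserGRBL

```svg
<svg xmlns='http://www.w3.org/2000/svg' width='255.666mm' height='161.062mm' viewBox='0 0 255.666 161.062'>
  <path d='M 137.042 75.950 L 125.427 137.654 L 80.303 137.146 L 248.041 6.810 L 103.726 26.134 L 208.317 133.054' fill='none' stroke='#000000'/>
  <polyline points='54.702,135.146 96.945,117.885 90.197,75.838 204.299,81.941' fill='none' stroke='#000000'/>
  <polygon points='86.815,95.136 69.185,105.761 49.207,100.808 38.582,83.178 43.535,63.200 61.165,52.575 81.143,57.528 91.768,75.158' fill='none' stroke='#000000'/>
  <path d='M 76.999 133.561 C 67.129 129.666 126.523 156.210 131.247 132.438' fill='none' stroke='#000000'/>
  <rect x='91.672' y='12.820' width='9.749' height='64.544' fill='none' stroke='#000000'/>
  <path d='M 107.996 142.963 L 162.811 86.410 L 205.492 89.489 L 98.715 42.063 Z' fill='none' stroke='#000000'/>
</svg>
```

; Generated by LaserGRBL
G21
G90
G0 X137.042 Y85.112
M4 S902
G1 X125.427 Y23.408 F649
G1 X80.303 Y23.916 F649
G1 X248.041 Y154.252 F649
G1 X103.726 Y134.928 F649
G1 X208.317 Y28.008 F649
G0 X54.702 Y25.916
M4 S902
G1 X96.945 Y43.177 F649
G1 X90.197 Y85.224 F649
G1 X204.299 Y79.121 F649
G0 X86.815 Y65.926
M4 S902
G1 X69.185 Y55.301 F649
G1 X49.207 Y60.254 F649
G1 X38.582 Y77.884 F649
G1 X43.535 Y97.862 F649
G1 X61.165 Y108.487 F649
G1 X81.143 Y103.534 F649
G1 X91.768 Y85.904 F649
G1 X86.815 Y65.926 F649
G0 X76.999 Y27.501
M4 S902
G1 X78.397 Y26.831 F649
G1 X90.470 Y22.733 F649
G1 X107.268 Y19.081 F649
G1 X122.844 Y19.753 F649
G1 X131.247 Y28.624 F649
G0 X91.672 Y148.242
M4 S902
G1 X101.421 Y148.242 F649
G1 X101.421 Y83.698 F649
G1 X91.672 Y83.698 F649
G1 X91.672 Y148.242 F649
G0 X107.996 Y18.099
M4 S902
G1 X162.811 Y74.652 F649
G1 X205.492 Y71.573 F649
G1 X98.715 Y118.999 F649
G1 X107.996 Y18.099 F649
M5
G0 X0.000 Y0.000

Since the viewBox matches the mm dimensions, user units are millimetres directly. The only transform is the Y-flip y_m = 161.062 − y_svg.

Shape 1 is a open polyline drawn with `<path>`. Its stroke #000000 means cut at S902, F649. After flipping Y the toolpath is (137.042,85.112) → (125.427,23.408) → (80.303,23.916) → (248.041,154.252) → (103.726,134.928) → (208.317,28.008).

Shape 2 is a open polyline drawn with `<polyline>`. Its stroke #000000 means cut at S902, F649. After flipping Y the toolpath is (54.702,25.916) → (96.945,43.177) → (90.197,85.224) → (204.299,79.121).

Shape 3 is a regular polygon drawn with `<polygon>`. Its stroke #000000 means cut at S902, F649. After flipping Y the toolpath is (86.815,65.926) → (69.185,55.301) → (49.207,60.254) → (38.582,77.884) → (43.535,97.862) → (61.165,108.487) → (81.143,103.534) → (91.768,85.904) → (86.815,65.926), returning to the start.

Shape 4 is a cubic bezier drawn with `<path>`. Its stroke #000000 means cut at S902, F649. After flipping Y the toolpath is (76.999,27.501) → (78.397,26.831) → (90.470,22.733) → (107.268,19.081) → (122.844,19.753) → (131.247,28.624).

Shape 5 is a rectangle drawn with `<rect>`. Its stroke #000000 means cut at S902, F649. After flipping Y the toolpath is (91.672,148.242) → (101.421,148.242) → (101.421,83.698) → (91.672,83.698) → (91.672,148.242), returning to the start.

Shape 6 is a closed polygon drawn with `<path>`. Its stroke #000000 means cut at S902, F649. After flipping Y the toolpath is (107.996,18.099) → (162.811,74.652) → (205.492,71.573) → (98.715,118.999) → (107.996,18.099), returning to the start.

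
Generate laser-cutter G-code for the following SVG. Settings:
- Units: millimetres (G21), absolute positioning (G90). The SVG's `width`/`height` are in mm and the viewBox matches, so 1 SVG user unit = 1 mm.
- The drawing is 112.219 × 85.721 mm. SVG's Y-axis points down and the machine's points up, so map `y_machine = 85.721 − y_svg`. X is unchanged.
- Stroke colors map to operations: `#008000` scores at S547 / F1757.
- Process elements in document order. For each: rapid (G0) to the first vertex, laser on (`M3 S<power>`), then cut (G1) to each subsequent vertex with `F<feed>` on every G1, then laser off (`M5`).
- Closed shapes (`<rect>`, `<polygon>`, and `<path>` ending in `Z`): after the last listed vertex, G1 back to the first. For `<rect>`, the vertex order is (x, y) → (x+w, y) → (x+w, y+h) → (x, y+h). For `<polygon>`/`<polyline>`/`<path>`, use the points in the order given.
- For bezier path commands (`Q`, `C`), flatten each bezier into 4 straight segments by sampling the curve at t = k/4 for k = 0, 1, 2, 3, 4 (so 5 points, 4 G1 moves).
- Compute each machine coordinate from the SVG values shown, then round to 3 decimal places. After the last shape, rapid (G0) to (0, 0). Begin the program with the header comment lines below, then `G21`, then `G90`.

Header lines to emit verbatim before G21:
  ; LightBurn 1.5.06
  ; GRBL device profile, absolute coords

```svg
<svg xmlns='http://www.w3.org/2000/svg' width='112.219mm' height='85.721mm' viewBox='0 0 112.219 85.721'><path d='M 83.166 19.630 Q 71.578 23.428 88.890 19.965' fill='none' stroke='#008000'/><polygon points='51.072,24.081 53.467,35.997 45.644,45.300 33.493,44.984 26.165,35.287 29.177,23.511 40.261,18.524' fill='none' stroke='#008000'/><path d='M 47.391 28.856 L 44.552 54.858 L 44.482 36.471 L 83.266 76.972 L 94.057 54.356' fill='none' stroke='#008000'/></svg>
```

; LightBurn 1.5.06
; GRBL device profile, absolute coords
G21
G90
G0 X83.166 Y66.091
M3 S547
G1 X79.178 Y64.646 F1757
G1 X78.803 Y64.108 F1757
G1 X82.040 Y64.478 F1757
G1 X88.890 Y65.756 F1757
M5
G0 X51.072 Y61.640
M3 S547
G1 X53.467 Y49.724 F1757
G1 X45.644 Y40.421 F1757
G1 X33.493 Y40.737 F1757
G1 X26.165 Y50.434 F1757
G1 X29.177 Y62.210 F1757
G1 X40.261 Y67.197 F1757
G1 X51.072 Y61.640 F1757
M5
G0 X47.391 Y56.865
M3 S547
G1 X44.552 Y30.863 F1757
G1 X44.482 Y49.250 F1757
G1 X83.266 Y8.749 F1757
G1 X94.057 Y31.365 F1757
M5
G0 X0.000 Y0.000

1 u = 1 mm; y_m = 85.721 − y.

[1] `<path>` quadratic bezier, #008000→score S547 F1757: (83.166,66.091) → (79.178,64.646) → (78.803,64.108) → (82.040,64.478) → (88.890,65.756)

[2] `<polygon>` regular polygon, #008000→score S547 F1757: (51.072,61.640) → (53.467,49.724) → (45.644,40.421) → (33.493,40.737) → (26.165,50.434) → (29.177,62.210) → (40.261,67.197) → (51.072,61.640) (closed)

[3] `<path>` open polyline, #008000→score S547 F1757: (47.391,56.865) → (44.552,30.863) → (44.482,49.250) → (83.266,8.749) → (94.057,31.365)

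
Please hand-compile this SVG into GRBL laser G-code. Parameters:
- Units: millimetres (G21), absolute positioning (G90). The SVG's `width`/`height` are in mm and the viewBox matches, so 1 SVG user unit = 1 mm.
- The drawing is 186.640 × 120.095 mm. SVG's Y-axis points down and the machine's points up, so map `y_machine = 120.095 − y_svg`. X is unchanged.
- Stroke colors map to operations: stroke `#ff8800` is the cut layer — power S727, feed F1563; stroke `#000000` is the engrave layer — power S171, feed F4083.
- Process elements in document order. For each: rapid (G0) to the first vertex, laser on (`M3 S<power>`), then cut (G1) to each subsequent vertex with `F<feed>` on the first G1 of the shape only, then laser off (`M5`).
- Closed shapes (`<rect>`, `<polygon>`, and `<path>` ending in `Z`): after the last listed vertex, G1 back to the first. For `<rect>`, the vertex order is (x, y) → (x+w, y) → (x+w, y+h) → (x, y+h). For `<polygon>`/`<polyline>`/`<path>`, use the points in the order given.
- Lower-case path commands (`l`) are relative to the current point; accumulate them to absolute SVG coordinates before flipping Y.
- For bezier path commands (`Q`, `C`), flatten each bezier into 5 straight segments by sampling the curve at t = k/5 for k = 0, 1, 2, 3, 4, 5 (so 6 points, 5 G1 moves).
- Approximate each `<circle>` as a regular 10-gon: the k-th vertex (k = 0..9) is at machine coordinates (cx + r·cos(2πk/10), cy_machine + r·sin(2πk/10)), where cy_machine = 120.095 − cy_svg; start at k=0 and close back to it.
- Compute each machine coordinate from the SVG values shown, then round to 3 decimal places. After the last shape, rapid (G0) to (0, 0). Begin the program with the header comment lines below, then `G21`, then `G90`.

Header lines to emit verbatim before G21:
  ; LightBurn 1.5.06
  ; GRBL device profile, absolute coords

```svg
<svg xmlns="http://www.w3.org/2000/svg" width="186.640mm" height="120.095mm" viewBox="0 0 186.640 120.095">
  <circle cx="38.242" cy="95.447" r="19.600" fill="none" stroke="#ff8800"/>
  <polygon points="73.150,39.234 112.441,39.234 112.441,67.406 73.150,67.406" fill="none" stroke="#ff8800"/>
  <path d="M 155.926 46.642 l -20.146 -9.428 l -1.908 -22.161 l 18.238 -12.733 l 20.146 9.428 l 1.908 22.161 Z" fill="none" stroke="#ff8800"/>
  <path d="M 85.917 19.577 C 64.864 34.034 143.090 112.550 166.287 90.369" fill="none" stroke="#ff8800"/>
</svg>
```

; LightBurn 1.5.06
; GRBL device profile, absolute coords
G21
G90
G0 X57.842 Y24.648
M3 S727
G1 X54.099 Y36.169 F1563
G1 X44.299 Y43.289
G1 X32.185 Y43.289
G1 X22.385 Y36.169
G1 X18.642 Y24.648
G1 X22.385 Y13.127
G1 X32.185 Y6.007
G1 X44.299 Y6.007
G1 X54.099 Y13.127
G1 X57.842 Y24.648
M5
G0 X73.150 Y80.861
M3 S727
G1 X112.441 Y80.861 F1563
G1 X112.441 Y52.689
G1 X73.150 Y52.689
G1 X73.150 Y80.861
M5
G0 X155.926 Y73.453
M3 S727
G1 X135.780 Y82.881 F1563
G1 X133.872 Y105.042
G1 X152.110 Y117.775
G1 X172.256 Y108.347
G1 X174.164 Y86.186
G1 X155.926 Y73.453
M5
G0 X85.917 Y100.518
M3 S727
G1 X83.964 Y85.475 F1563
G1 X98.432 Y62.966
G1 X121.912 Y40.899
G1 X147.000 Y27.183
G1 X166.287 Y29.726
M5
G0 X0.000 Y0.000

Since the viewBox matches the mm dimensions, user units are millimetres directly. The only transform is the Y-flip y_m = 120.095 − y_svg.

Shape 1 is a circle drawn with `<circle>`. Its stroke #ff8800 means cut at S727, F1563. After flipping Y the toolpath is (57.842,24.648) → (54.099,36.169) → (44.299,43.289) → (32.185,43.289) → (22.385,36.169) → (18.642,24.648) → (22.385,13.127) → (32.185,6.007) → (44.299,6.007) → (54.099,13.127) → (57.842,24.648), returning to the start.

Shape 2 is a rectangle drawn with `<polygon>`. Its stroke #ff8800 means cut at S727, F1563. After flipping Y the toolpath is (73.150,80.861) → (112.441,80.861) → (112.441,52.689) → (73.150,52.689) → (73.150,80.861), returning to the start.

Shape 3 is a regular polygon drawn with `<path>`. Its stroke #ff8800 means cut at S727, F1563. After flipping Y the toolpath is (155.926,73.453) → (135.780,82.881) → (133.872,105.042) → (152.110,117.775) → (172.256,108.347) → (174.164,86.186) → (155.926,73.453), returning to the start.

Shape 4 is a cubic bezier drawn with `<path>`. Its stroke #ff8800 means cut at S727, F1563. After flipping Y the toolpath is (85.917,100.518) → (83.964,85.475) → (98.432,62.966) → (121.912,40.899) → (147.000,27.183) → (166.287,29.726).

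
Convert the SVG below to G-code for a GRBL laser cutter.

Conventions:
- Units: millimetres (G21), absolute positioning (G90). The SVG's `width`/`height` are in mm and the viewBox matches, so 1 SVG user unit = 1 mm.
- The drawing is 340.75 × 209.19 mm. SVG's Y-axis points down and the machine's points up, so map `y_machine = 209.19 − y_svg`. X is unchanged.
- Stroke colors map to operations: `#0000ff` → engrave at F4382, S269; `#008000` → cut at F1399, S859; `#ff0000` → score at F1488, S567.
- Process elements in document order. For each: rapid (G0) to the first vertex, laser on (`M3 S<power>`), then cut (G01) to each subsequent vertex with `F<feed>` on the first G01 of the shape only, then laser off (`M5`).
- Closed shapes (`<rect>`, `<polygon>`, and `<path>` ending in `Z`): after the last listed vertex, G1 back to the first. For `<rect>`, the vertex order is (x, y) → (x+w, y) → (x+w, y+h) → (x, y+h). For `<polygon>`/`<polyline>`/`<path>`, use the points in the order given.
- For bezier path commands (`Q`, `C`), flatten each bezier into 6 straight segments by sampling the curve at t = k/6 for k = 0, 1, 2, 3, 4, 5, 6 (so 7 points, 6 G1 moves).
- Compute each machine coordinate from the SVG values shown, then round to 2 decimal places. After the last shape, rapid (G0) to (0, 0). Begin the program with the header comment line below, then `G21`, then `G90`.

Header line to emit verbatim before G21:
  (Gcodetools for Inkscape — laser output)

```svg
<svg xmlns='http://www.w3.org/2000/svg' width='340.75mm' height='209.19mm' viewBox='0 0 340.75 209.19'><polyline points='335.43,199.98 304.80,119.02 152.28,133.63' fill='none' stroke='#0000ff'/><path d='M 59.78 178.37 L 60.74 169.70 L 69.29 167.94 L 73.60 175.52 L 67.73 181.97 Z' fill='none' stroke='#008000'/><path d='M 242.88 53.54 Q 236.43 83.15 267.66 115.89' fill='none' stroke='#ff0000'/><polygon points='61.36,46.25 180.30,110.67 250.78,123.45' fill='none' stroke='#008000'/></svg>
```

(Gcodetools for Inkscape — laser output)
G21
G90
G0 X335.43 Y9.21
M3 S269
G01 X304.80 Y90.17 F4382
G01 X152.28 Y75.56
M5
G0 X59.78 Y30.82
M3 S859
G01 X60.74 Y39.49 F1399
G01 X69.29 Y41.25
G01 X73.60 Y33.67
G01 X67.73 Y27.22
G01 X59.78 Y30.82
M5
G0 X242.88 Y155.65
M3 S567
G01 X241.78 Y145.69 F1488
G01 X242.77 Y135.56
G01 X245.85 Y125.26
G01 X251.03 Y114.78
G01 X258.30 Y104.13
G01 X267.66 Y93.30
M5
G0 X61.36 Y162.94
M3 S859
G01 X180.30 Y98.52 F1399
G01 X250.78 Y85.74
G01 X61.36 Y162.94
M5
G0 X0.00 Y0.00

1 u = 1 mm; y_m = 209.19 − y.

[1] `<polyline>` open polyline, #0000ff→engrave S269 F4382: (335.43,9.21) → (304.80,90.17) → (152.28,75.56)

[2] `<path>` regular polygon, #008000→cut S859 F1399: (59.78,30.82) → (60.74,39.49) → (69.29,41.25) → (73.60,33.67) → (67.73,27.22) → (59.78,30.82) (closed)

[3] `<path>` quadratic bezier, #ff0000→score S567 F1488: (242.88,155.65) → (241.78,145.69) → (242.77,135.56) → (245.85,125.26) → (251.03,114.78) → (258.30,104.13) → (267.66,93.30)

[4] `<polygon>` closed polygon, #008000→cut S859 F1399: (61.36,162.94) → (180.30,98.52) → (250.78,85.74) → (61.36,162.94) (closed)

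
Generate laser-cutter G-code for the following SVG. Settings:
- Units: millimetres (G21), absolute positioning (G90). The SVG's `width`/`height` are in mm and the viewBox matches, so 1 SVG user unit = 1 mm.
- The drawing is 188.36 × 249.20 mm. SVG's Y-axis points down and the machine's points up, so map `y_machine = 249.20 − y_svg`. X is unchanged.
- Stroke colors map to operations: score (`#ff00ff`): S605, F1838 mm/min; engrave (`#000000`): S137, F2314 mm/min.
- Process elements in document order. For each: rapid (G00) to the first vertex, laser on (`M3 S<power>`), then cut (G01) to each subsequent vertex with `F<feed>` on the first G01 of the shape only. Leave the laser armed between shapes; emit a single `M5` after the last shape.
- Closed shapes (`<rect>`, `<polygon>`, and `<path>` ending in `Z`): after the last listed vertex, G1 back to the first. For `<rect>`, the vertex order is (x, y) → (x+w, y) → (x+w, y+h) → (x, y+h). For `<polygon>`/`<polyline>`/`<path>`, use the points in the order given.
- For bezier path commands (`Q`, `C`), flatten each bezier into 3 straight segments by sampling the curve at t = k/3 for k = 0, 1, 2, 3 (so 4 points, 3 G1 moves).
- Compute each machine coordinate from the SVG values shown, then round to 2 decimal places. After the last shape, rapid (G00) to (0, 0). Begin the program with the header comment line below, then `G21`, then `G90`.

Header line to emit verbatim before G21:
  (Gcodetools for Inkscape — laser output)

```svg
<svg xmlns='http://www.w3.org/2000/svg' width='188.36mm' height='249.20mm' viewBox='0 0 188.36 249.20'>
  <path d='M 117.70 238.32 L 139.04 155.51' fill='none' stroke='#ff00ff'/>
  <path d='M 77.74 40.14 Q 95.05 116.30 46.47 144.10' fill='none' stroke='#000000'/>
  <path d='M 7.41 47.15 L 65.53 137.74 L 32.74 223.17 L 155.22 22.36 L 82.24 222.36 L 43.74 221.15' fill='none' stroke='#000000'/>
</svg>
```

(Gcodetools for Inkscape — laser output)
G21
G90
G00 X117.70 Y10.88
M3 S605
G01 X139.04 Y93.69 F1838
G00 X77.74 Y209.06
M3 S137
G01 X81.96 Y163.66 F2314
G01 X71.54 Y129.01
G01 X46.47 Y105.10
G00 X7.41 Y202.05
M3 S137
G01 X65.53 Y111.46 F2314
G01 X32.74 Y26.03
G01 X155.22 Y226.84
G01 X82.24 Y26.84
G01 X43.74 Y28.05
M5
G00 X0.00 Y0.00

viewBox `0 0 188.36 249.20` with mm width/height → 1 unit = 1 mm. Flip: y_m = 249.20 − y_svg.

**Shape 1** — `<path>` line segment, stroke `#ff00ff` → score (S605, F1838). Machine vertices: (117.70,10.88) → (139.04,93.69). Open path.

**Shape 2** — `<path>` quadratic bezier, stroke `#000000` → engrave (S137, F2314). Control points (SVG): P0=(77.74,40.14), P1=(95.05,116.30), P2=(46.47,144.10); sampled at t=k/3. Machine vertices: (77.74,209.06) → (81.96,163.66) → (71.54,129.01) → (46.47,105.10). Open path.

**Shape 3** — `<path>` open polyline, stroke `#000000` → engrave (S137, F2314). Machine vertices: (7.41,202.05) → (65.53,111.46) → (32.74,26.03) → (155.22,226.84) → (82.24,26.84) → (43.74,28.05). Open path.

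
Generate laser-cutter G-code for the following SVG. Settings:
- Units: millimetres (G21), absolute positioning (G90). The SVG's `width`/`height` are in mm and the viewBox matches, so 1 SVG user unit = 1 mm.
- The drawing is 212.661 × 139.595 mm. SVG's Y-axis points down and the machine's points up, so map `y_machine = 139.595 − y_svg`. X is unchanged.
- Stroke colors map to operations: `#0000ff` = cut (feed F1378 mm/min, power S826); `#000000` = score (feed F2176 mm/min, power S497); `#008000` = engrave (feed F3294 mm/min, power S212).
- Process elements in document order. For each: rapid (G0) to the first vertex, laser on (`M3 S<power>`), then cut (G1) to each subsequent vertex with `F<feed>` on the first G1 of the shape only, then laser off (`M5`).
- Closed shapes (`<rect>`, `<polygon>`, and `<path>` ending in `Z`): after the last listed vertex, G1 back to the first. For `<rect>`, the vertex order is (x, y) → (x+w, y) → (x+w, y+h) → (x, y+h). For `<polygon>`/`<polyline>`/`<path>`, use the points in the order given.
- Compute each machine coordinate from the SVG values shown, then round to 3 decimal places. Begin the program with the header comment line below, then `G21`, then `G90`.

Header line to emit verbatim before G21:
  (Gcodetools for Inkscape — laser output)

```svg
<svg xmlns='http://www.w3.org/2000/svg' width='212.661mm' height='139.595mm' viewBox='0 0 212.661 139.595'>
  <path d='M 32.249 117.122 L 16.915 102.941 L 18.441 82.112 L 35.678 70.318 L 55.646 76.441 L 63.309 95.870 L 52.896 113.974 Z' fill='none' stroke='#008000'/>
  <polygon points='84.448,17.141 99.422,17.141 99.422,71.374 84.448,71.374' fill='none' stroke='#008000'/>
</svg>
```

(Gcodetools for Inkscape — laser output)
G21
G90
G0 X32.249 Y22.473
M3 S212
G1 X16.915 Y36.654 F3294
G1 X18.441 Y57.483
G1 X35.678 Y69.277
G1 X55.646 Y63.154
G1 X63.309 Y43.725
G1 X52.896 Y25.621
G1 X32.249 Y22.473
M5
G0 X84.448 Y122.454
M3 S212
G1 X99.422 Y122.454 F3294
G1 X99.422 Y68.221
G1 X84.448 Y68.221
G1 X84.448 Y122.454
M5

1 u = 1 mm; y_m = 139.595 − y.

[1] `<path>` regular polygon, #008000→engrave S212 F3294: (32.249,22.473) → (16.915,36.654) → (18.441,57.483) → (35.678,69.277) → (55.646,63.154) → (63.309,43.725) → (52.896,25.621) → (32.249,22.473) (closed)

[2] `<polygon>` rectangle, #008000→engrave S212 F3294: (84.448,122.454) → (99.422,122.454) → (99.422,68.221) → (84.448,68.221) → (84.448,122.454) (closed)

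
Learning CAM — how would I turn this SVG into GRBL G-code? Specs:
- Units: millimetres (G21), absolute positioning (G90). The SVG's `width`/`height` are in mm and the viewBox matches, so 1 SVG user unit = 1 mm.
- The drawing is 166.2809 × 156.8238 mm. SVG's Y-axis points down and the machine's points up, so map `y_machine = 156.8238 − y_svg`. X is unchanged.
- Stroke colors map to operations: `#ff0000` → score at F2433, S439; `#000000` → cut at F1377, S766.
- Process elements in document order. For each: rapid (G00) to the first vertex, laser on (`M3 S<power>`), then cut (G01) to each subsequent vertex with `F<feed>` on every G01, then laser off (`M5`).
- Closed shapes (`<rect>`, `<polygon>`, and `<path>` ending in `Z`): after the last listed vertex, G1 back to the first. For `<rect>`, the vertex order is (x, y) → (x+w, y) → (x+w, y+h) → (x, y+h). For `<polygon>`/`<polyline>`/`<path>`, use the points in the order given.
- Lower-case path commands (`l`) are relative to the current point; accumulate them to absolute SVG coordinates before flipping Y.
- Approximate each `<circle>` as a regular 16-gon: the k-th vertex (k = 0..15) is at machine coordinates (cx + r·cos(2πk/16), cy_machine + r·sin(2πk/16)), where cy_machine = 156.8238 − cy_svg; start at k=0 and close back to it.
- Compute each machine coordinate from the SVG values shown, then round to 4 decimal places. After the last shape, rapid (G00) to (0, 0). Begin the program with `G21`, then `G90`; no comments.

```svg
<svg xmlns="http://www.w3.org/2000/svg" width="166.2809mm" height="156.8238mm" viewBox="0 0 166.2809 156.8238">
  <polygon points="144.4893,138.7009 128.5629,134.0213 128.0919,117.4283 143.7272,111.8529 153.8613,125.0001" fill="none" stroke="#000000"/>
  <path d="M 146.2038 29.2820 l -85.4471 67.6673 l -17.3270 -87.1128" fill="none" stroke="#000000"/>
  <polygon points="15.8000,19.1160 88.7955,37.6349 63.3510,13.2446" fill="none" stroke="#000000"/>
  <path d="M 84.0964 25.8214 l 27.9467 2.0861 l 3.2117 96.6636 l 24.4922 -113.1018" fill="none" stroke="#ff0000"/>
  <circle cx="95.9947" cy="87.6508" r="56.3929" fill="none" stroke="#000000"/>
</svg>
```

viewBox `0 0 166.2809 156.8238` with mm width/height → 1 unit = 1 mm. Flip: y_m = 156.8238 − y_svg.

**Shape 1** — `<polygon>` regular polygon, stroke `#000000` → cut (S766, F1377). Machine vertices: (144.4893,18.1229) → (128.5629,22.8025) → (128.0919,39.3955) → (143.7272,44.9709) → (153.8613,31.8237) → (144.4893,18.1229). Closed: final G1 returns to the first vertex.

**Shape 2** — `<path>` open polyline, stroke `#000000` → cut (S766, F1377). Machine vertices: (146.2038,127.5418) → (60.7567,59.8745) → (43.4297,146.9873). Open path.

**Shape 3** — `<polygon>` closed polygon, stroke `#000000` → cut (S766, F1377). Machine vertices: (15.8000,137.7078) → (88.7955,119.1889) → (63.3510,143.5792) → (15.8000,137.7078). Closed: final G1 returns to the first vertex.

**Shape 4** — `<path>` open polyline, stroke `#ff0000` → score (S439, F2433). Machine vertices: (84.0964,131.0024) → (112.0431,128.9163) → (115.2548,32.2527) → (139.7470,145.3545). Open path.

**Shape 5** — `<circle>` circle, stroke `#000000` → cut (S766, F1377). Machine vertices: (152.3876,69.1730) → (148.0949,90.7536) → (135.8705,109.0488) → (117.5753,121.2732) → (95.9947,125.5659) → (74.4141,121.2732) → (56.1189,109.0488) → (43.8945,90.7536) → (39.6018,69.1730) → (43.8945,47.5924) → (56.1189,29.2972) → (74.4141,17.0728) → (95.9947,12.7801) → (117.5753,17.0728) → (135.8705,29.2972) → (148.0949,47.5924) → (152.3876,69.1730). Closed: final G1 returns to the first vertex.

G21
G90
G00 X144.4893 Y18.1229
M3 S766
G01 X128.5629 Y22.8025 F1377
G01 X128.0919 Y39.3955 F1377
G01 X143.7272 Y44.9709 F1377
G01 X153.8613 Y31.8237 F1377
G01 X144.4893 Y18.1229 F1377
M5
G00 X146.2038 Y127.5418
M3 S766
G01 X60.7567 Y59.8745 F1377
G01 X43.4297 Y146.9873 F1377
M5
G00 X15.8000 Y137.7078
M3 S766
G01 X88.7955 Y119.1889 F1377
G01 X63.3510 Y143.5792 F1377
G01 X15.8000 Y137.7078 F1377
M5
G00 X84.0964 Y131.0024
M3 S439
G01 X112.0431 Y128.9163 F2433
G01 X115.2548 Y32.2527 F2433
G01 X139.7470 Y145.3545 F2433
M5
G00 X152.3876 Y69.1730
M3 S766
G01 X148.0949 Y90.7536 F1377
G01 X135.8705 Y109.0488 F1377
G01 X117.5753 Y121.2732 F1377
G01 X95.9947 Y125.5659 F1377
G01 X74.4141 Y121.2732 F1377
G01 X56.1189 Y109.0488 F1377
G01 X43.8945 Y90.7536 F1377
G01 X39.6018 Y69.1730 F1377
G01 X43.8945 Y47.5924 F1377
G01 X56.1189 Y29.2972 F1377
G01 X74.4141 Y17.0728 F1377
G01 X95.9947 Y12.7801 F1377
G01 X117.5753 Y17.0728 F1377
G01 X135.8705 Y29.2972 F1377
G01 X148.0949 Y47.5924 F1377
G01 X152.3876 Y69.1730 F1377
M5
G00 X0.0000 Y0.0000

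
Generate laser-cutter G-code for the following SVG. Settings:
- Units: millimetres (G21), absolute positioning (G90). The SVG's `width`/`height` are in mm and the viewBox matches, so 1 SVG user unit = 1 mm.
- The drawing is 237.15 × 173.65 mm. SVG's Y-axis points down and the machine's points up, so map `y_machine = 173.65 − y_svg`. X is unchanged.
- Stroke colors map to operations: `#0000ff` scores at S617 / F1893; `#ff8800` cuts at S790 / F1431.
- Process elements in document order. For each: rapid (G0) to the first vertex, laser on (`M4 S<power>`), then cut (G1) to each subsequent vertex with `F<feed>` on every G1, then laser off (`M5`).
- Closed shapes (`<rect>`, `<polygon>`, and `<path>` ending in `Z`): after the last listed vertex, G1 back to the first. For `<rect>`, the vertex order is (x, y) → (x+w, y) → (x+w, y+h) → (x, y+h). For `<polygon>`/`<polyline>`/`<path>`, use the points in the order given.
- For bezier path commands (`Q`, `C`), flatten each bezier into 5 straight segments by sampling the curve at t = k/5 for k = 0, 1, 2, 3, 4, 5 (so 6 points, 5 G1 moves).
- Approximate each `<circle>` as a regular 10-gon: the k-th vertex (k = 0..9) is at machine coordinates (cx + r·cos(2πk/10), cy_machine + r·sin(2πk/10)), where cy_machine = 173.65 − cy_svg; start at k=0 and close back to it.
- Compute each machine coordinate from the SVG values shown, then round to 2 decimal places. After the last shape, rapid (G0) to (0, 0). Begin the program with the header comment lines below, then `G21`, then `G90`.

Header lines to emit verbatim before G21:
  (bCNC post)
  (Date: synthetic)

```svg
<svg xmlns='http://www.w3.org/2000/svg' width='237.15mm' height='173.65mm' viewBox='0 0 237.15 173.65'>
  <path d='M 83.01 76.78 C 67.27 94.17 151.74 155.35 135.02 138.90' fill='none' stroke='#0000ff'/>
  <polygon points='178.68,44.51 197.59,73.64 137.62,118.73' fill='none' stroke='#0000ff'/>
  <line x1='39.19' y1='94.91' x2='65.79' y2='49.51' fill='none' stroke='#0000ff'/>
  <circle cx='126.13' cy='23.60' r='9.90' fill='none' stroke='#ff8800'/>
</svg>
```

(bCNC post)
(Date: synthetic)
G21
G90
G0 X83.01 Y96.87
M4 S617
G1 X83.98 Y82.15 F1893
G1 X99.33 Y62.75 F1893
G1 X119.40 Y44.50 F1893
G1 X134.52 Y33.22 F1893
G1 X135.02 Y34.75 F1893
M5
G0 X178.68 Y129.14
M4 S617
G1 X197.59 Y100.01 F1893
G1 X137.62 Y54.92 F1893
G1 X178.68 Y129.14 F1893
M5
G0 X39.19 Y78.74
M4 S617
G1 X65.79 Y124.14 F1893
M5
G0 X136.03 Y150.05
M4 S790
G1 X134.14 Y155.87 F1431
G1 X129.19 Y159.47 F1431
G1 X123.07 Y159.47 F1431
G1 X118.12 Y155.87 F1431
G1 X116.23 Y150.05 F1431
G1 X118.12 Y144.23 F1431
G1 X123.07 Y140.63 F1431
G1 X129.19 Y140.63 F1431
G1 X134.14 Y144.23 F1431
G1 X136.03 Y150.05 F1431
M5
G0 X0.00 Y0.00

Since the viewBox matches the mm dimensions, user units are millimetres directly. The only transform is the Y-flip y_m = 173.65 − y_svg.

Shape 1 is a cubic bezier drawn with `<path>`. Its stroke #0000ff means score at S617, F1893. After flipping Y the toolpath is (83.01,96.87) → (83.98,82.15) → (99.33,62.75) → (119.40,44.50) → (134.52,33.22) → (135.02,34.75).

Shape 2 is a closed polygon drawn with `<polygon>`. Its stroke #0000ff means score at S617, F1893. After flipping Y the toolpath is (178.68,129.14) → (197.59,100.01) → (137.62,54.92) → (178.68,129.14), returning to the start.

Shape 3 is a line segment drawn with `<line>`. Its stroke #0000ff means score at S617, F1893. After flipping Y the toolpath is (39.19,78.74) → (65.79,124.14).

Shape 4 is a circle drawn with `<circle>`. Its stroke #ff8800 means cut at S790, F1431. After flipping Y the toolpath is (136.03,150.05) → (134.14,155.87) → (129.19,159.47) → (123.07,159.47) → (118.12,155.87) → (116.23,150.05) → (118.12,144.23) → (123.07,140.63) → (129.19,140.63) → (134.14,144.23) → (136.03,150.05), returning to the start.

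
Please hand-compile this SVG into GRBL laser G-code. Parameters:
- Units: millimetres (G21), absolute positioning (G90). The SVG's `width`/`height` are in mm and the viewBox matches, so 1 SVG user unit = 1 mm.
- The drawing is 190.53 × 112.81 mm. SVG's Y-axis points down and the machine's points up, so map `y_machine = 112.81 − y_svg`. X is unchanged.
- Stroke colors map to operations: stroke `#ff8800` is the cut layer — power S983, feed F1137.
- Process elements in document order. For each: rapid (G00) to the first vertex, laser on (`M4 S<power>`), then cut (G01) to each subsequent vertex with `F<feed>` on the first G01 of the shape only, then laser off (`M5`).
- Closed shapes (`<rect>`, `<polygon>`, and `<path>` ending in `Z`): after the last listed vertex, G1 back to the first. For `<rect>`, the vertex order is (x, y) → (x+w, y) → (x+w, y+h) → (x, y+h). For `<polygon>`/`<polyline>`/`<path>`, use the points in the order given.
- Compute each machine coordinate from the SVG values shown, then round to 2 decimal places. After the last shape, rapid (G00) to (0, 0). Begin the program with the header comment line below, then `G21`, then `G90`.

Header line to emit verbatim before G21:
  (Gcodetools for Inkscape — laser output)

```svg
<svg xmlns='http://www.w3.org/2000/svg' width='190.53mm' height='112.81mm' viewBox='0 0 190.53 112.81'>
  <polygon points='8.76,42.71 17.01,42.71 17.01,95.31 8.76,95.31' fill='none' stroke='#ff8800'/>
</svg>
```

viewBox `0 0 190.53 112.81` with mm width/height → 1 unit = 1 mm. Flip: y_m = 112.81 − y_svg.

**Shape 1** — `<polygon>` rectangle, stroke `#ff8800` → cut (S983, F1137). Machine vertices: (8.76,70.10) → (17.01,70.10) → (17.01,17.50) → (8.76,17.50) → (8.76,70.10). Closed: final G1 returns to the first vertex.

(Gcodetools for Inkscape — laser output)
G21
G90
G00 X8.76 Y70.10
M4 S983
G01 X17.01 Y70.10 F1137
G01 X17.01 Y17.50
G01 X8.76 Y17.50
G01 X8.76 Y70.10
M5
G00 X0.00 Y0.00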